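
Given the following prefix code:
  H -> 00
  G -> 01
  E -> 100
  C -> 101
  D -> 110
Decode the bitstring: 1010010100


Decoding step by step:
Bits 101 -> C
Bits 00 -> H
Bits 101 -> C
Bits 00 -> H


Decoded message: CHCH


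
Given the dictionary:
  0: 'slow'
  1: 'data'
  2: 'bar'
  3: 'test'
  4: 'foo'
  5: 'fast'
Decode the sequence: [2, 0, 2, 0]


Look up each index in the dictionary:
  2 -> 'bar'
  0 -> 'slow'
  2 -> 'bar'
  0 -> 'slow'

Decoded: "bar slow bar slow"


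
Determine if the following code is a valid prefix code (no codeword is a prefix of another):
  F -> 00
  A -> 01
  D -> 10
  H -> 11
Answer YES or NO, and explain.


Checking each pair (does one codeword prefix another?):
  F='00' vs A='01': no prefix
  F='00' vs D='10': no prefix
  F='00' vs H='11': no prefix
  A='01' vs F='00': no prefix
  A='01' vs D='10': no prefix
  A='01' vs H='11': no prefix
  D='10' vs F='00': no prefix
  D='10' vs A='01': no prefix
  D='10' vs H='11': no prefix
  H='11' vs F='00': no prefix
  H='11' vs A='01': no prefix
  H='11' vs D='10': no prefix
No violation found over all pairs.

YES -- this is a valid prefix code. No codeword is a prefix of any other codeword.


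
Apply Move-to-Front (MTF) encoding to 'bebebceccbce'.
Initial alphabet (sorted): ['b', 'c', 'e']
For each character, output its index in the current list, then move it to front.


MTF encoding:
'b': index 0 in ['b', 'c', 'e'] -> ['b', 'c', 'e']
'e': index 2 in ['b', 'c', 'e'] -> ['e', 'b', 'c']
'b': index 1 in ['e', 'b', 'c'] -> ['b', 'e', 'c']
'e': index 1 in ['b', 'e', 'c'] -> ['e', 'b', 'c']
'b': index 1 in ['e', 'b', 'c'] -> ['b', 'e', 'c']
'c': index 2 in ['b', 'e', 'c'] -> ['c', 'b', 'e']
'e': index 2 in ['c', 'b', 'e'] -> ['e', 'c', 'b']
'c': index 1 in ['e', 'c', 'b'] -> ['c', 'e', 'b']
'c': index 0 in ['c', 'e', 'b'] -> ['c', 'e', 'b']
'b': index 2 in ['c', 'e', 'b'] -> ['b', 'c', 'e']
'c': index 1 in ['b', 'c', 'e'] -> ['c', 'b', 'e']
'e': index 2 in ['c', 'b', 'e'] -> ['e', 'c', 'b']


Output: [0, 2, 1, 1, 1, 2, 2, 1, 0, 2, 1, 2]


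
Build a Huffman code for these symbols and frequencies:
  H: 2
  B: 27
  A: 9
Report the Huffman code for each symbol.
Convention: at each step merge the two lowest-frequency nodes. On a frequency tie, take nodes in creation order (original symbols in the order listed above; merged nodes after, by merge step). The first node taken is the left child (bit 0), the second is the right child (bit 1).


Huffman tree construction:
Step 1: Merge H(2) + A(9) = 11
Step 2: Merge (H+A)(11) + B(27) = 38
Read each symbol's code off the tree from the root (left child = 0, right child = 1).

Codes:
  H: 00 (length 2)
  B: 1 (length 1)
  A: 01 (length 2)
Average code length: 49/38 = 1.2895 bits/symbol


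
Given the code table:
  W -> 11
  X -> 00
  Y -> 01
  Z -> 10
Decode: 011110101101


Decoding:
01 -> Y
11 -> W
10 -> Z
10 -> Z
11 -> W
01 -> Y


Result: YWZZWY


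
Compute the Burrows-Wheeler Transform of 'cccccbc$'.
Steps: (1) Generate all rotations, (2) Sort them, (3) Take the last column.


Rotations (sorted):
  0: $cccccbc -> last char: c
  1: bc$ccccc -> last char: c
  2: c$cccccb -> last char: b
  3: cbc$cccc -> last char: c
  4: ccbc$ccc -> last char: c
  5: cccbc$cc -> last char: c
  6: ccccbc$c -> last char: c
  7: cccccbc$ -> last char: $


BWT = ccbcccc$


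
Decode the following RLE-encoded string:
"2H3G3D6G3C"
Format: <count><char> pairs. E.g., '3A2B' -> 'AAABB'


Expanding each <count><char> pair:
  2H -> 'HH'
  3G -> 'GGG'
  3D -> 'DDD'
  6G -> 'GGGGGG'
  3C -> 'CCC'

Decoded = HHGGGDDDGGGGGGCCC


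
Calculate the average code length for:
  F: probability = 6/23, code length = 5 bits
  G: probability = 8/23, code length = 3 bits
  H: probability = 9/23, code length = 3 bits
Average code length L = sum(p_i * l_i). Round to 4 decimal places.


Weighted contributions p_i * l_i:
  F: (6/23) * 5 = 30/23
  G: (8/23) * 3 = 24/23
  H: (9/23) * 3 = 27/23
Sum = (30 + 24 + 27)/23 = 81/23

L = 81/23 = 3.5217 bits/symbol


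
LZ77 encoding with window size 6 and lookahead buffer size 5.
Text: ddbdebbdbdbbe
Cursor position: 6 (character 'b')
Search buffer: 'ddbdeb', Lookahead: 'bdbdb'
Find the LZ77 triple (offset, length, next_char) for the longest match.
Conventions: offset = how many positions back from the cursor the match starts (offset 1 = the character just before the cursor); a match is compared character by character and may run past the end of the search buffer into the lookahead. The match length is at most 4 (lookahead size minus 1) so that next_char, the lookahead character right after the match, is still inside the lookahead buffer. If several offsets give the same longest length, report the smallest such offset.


Try each offset into the search buffer:
  offset=1 (pos 5, char 'b'): match length 1
  offset=2 (pos 4, char 'e'): match length 0
  offset=3 (pos 3, char 'd'): match length 0
  offset=4 (pos 2, char 'b'): match length 2
  offset=5 (pos 1, char 'd'): match length 0
  offset=6 (pos 0, char 'd'): match length 0
Longest match has length 2 at offset 4.
next_char = character at position 6 + 2 = 8 -> 'b'

Best match: offset=4, length=2 (matching 'bd' starting at position 2)
LZ77 triple: (4, 2, 'b')


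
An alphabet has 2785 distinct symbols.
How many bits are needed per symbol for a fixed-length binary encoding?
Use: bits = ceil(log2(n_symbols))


log2(2785) = 11.4435
Bracket: 2^11 = 2048 < 2785 <= 2^12 = 4096
So ceil(log2(2785)) = 12

bits = ceil(log2(2785)) = ceil(11.4435) = 12 bits


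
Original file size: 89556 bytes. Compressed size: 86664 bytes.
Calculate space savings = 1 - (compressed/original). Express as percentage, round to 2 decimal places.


ratio = compressed/original = 86664/89556 = 0.967707
savings = 1 - ratio = 1 - 0.967707 = 0.032293
as a percentage: 0.032293 * 100 = 3.23%

Space savings = 1 - 86664/89556 = 3.23%


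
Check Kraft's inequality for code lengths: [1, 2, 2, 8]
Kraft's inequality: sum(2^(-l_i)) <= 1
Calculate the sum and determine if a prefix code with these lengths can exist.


Sum = 2^(-1) + 2^(-2) + 2^(-2) + 2^(-8)
    = 0.5 + 0.25 + 0.25 + 0.00390625
    = 257/256 = 1.00390625
Since 1.00390625 > 1, Kraft's inequality is NOT satisfied.
A prefix code with these lengths CANNOT exist.

Kraft sum = 1.00390625. Not satisfied.


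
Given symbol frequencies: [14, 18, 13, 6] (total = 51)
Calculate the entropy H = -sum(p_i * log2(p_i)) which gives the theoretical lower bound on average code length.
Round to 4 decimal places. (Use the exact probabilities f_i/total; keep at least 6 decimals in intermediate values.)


Per-symbol terms -p_i * log2(p_i) with p_i = f_i/51:
  p = 14/51 = 0.274510: log2(p) = -1.865070, -p*log2(p) = 0.511980
  p = 18/51 = 0.352941: log2(p) = -1.502500, -p*log2(p) = 0.530294
  p = 13/51 = 0.254902: log2(p) = -1.971986, -p*log2(p) = 0.502663
  p = 6/51 = 0.117647: log2(p) = -3.087463, -p*log2(p) = 0.363231
H = 0.511980 + 0.530294 + 0.502663 + 0.363231 = 1.908168

H = 1.9082 bits/symbol


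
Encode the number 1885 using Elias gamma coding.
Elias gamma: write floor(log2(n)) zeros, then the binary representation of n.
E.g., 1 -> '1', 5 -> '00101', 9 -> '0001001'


num_bits = floor(log2(1885)) + 1 = 11
leading_zeros = num_bits - 1 = 10
binary(1885) = 11101011101

Elias gamma(1885) = '0000000000' + '11101011101' = 000000000011101011101 (21 bits)


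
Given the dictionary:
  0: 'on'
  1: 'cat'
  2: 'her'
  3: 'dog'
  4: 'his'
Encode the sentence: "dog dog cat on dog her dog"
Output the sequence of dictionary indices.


Look up each word in the dictionary:
  'dog' -> 3
  'dog' -> 3
  'cat' -> 1
  'on' -> 0
  'dog' -> 3
  'her' -> 2
  'dog' -> 3

Encoded: [3, 3, 1, 0, 3, 2, 3]


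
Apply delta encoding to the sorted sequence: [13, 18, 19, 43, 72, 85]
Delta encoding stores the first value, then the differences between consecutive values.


First value: 13
Deltas:
  18 - 13 = 5
  19 - 18 = 1
  43 - 19 = 24
  72 - 43 = 29
  85 - 72 = 13


Delta encoded: [13, 5, 1, 24, 29, 13]


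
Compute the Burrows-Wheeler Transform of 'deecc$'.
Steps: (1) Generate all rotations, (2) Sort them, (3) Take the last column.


Rotations (sorted):
  0: $deecc -> last char: c
  1: c$deec -> last char: c
  2: cc$dee -> last char: e
  3: deecc$ -> last char: $
  4: ecc$de -> last char: e
  5: eecc$d -> last char: d


BWT = cce$ed


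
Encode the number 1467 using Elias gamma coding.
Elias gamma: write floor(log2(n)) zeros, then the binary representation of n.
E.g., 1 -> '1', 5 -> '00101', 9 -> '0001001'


num_bits = floor(log2(1467)) + 1 = 11
leading_zeros = num_bits - 1 = 10
binary(1467) = 10110111011

Elias gamma(1467) = '0000000000' + '10110111011' = 000000000010110111011 (21 bits)


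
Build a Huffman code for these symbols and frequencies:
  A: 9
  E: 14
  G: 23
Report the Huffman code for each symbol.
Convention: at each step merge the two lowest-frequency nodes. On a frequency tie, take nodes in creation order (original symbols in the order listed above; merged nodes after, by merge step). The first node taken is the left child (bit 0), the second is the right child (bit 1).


Huffman tree construction:
Step 1: Merge A(9) + E(14) = 23
Step 2: Merge G(23) + (A+E)(23) = 46
Read each symbol's code off the tree from the root (left child = 0, right child = 1).

Codes:
  A: 10 (length 2)
  E: 11 (length 2)
  G: 0 (length 1)
Average code length: 69/46 = 1.5000 bits/symbol


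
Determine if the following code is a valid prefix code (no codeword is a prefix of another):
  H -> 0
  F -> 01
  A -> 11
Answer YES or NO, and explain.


Checking each pair (does one codeword prefix another?):
  H='0' vs F='01': prefix -- VIOLATION

NO -- this is NOT a valid prefix code. H (0) is a prefix of F (01).


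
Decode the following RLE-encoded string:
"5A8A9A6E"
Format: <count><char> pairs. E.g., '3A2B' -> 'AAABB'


Expanding each <count><char> pair:
  5A -> 'AAAAA'
  8A -> 'AAAAAAAA'
  9A -> 'AAAAAAAAA'
  6E -> 'EEEEEE'

Decoded = AAAAAAAAAAAAAAAAAAAAAAEEEEEE


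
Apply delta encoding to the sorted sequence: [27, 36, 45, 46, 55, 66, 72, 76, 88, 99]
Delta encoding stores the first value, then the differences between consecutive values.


First value: 27
Deltas:
  36 - 27 = 9
  45 - 36 = 9
  46 - 45 = 1
  55 - 46 = 9
  66 - 55 = 11
  72 - 66 = 6
  76 - 72 = 4
  88 - 76 = 12
  99 - 88 = 11


Delta encoded: [27, 9, 9, 1, 9, 11, 6, 4, 12, 11]


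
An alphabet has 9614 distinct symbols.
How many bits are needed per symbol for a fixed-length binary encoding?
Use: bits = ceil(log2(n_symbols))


log2(9614) = 13.2309
Bracket: 2^13 = 8192 < 9614 <= 2^14 = 16384
So ceil(log2(9614)) = 14

bits = ceil(log2(9614)) = ceil(13.2309) = 14 bits


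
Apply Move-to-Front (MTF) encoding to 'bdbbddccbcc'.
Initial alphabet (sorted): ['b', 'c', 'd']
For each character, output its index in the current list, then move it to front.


MTF encoding:
'b': index 0 in ['b', 'c', 'd'] -> ['b', 'c', 'd']
'd': index 2 in ['b', 'c', 'd'] -> ['d', 'b', 'c']
'b': index 1 in ['d', 'b', 'c'] -> ['b', 'd', 'c']
'b': index 0 in ['b', 'd', 'c'] -> ['b', 'd', 'c']
'd': index 1 in ['b', 'd', 'c'] -> ['d', 'b', 'c']
'd': index 0 in ['d', 'b', 'c'] -> ['d', 'b', 'c']
'c': index 2 in ['d', 'b', 'c'] -> ['c', 'd', 'b']
'c': index 0 in ['c', 'd', 'b'] -> ['c', 'd', 'b']
'b': index 2 in ['c', 'd', 'b'] -> ['b', 'c', 'd']
'c': index 1 in ['b', 'c', 'd'] -> ['c', 'b', 'd']
'c': index 0 in ['c', 'b', 'd'] -> ['c', 'b', 'd']


Output: [0, 2, 1, 0, 1, 0, 2, 0, 2, 1, 0]


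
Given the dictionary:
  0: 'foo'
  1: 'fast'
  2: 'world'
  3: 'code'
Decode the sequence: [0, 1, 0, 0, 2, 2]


Look up each index in the dictionary:
  0 -> 'foo'
  1 -> 'fast'
  0 -> 'foo'
  0 -> 'foo'
  2 -> 'world'
  2 -> 'world'

Decoded: "foo fast foo foo world world"


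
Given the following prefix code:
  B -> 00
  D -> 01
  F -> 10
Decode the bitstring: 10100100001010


Decoding step by step:
Bits 10 -> F
Bits 10 -> F
Bits 01 -> D
Bits 00 -> B
Bits 00 -> B
Bits 10 -> F
Bits 10 -> F


Decoded message: FFDBBFF


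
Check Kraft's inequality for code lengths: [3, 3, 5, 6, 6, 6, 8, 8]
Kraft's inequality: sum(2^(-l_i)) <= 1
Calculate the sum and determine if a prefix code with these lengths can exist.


Sum = 2^(-3) + 2^(-3) + 2^(-5) + 2^(-6) + 2^(-6) + 2^(-6) + 2^(-8) + 2^(-8)
    = 0.125 + 0.125 + 0.03125 + 0.015625 + 0.015625 + 0.015625 + 0.00390625 + 0.00390625
    = 86/256 = 0.3359375
Since 0.3359375 <= 1, Kraft's inequality IS satisfied.
A prefix code with these lengths CAN exist.

Kraft sum = 0.3359375. Satisfied.


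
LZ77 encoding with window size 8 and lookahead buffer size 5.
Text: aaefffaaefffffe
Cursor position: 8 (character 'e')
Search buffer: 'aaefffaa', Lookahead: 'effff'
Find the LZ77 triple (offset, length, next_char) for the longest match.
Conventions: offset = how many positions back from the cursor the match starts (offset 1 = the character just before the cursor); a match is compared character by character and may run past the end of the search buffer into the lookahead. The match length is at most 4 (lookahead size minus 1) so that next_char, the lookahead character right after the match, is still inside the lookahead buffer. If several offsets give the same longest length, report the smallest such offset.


Try each offset into the search buffer:
  offset=1 (pos 7, char 'a'): match length 0
  offset=2 (pos 6, char 'a'): match length 0
  offset=3 (pos 5, char 'f'): match length 0
  offset=4 (pos 4, char 'f'): match length 0
  offset=5 (pos 3, char 'f'): match length 0
  offset=6 (pos 2, char 'e'): match length 4
  offset=7 (pos 1, char 'a'): match length 0
  offset=8 (pos 0, char 'a'): match length 0
Longest match has length 4 at offset 6.
next_char = character at position 8 + 4 = 12 -> 'f'

Best match: offset=6, length=4 (matching 'efff' starting at position 2)
LZ77 triple: (6, 4, 'f')


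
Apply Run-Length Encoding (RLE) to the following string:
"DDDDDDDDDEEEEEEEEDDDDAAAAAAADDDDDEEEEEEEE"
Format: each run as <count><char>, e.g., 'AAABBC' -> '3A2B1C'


Scanning runs left to right:
  i=0: run of 'D' x 9 -> '9D'
  i=9: run of 'E' x 8 -> '8E'
  i=17: run of 'D' x 4 -> '4D'
  i=21: run of 'A' x 7 -> '7A'
  i=28: run of 'D' x 5 -> '5D'
  i=33: run of 'E' x 8 -> '8E'

RLE = 9D8E4D7A5D8E


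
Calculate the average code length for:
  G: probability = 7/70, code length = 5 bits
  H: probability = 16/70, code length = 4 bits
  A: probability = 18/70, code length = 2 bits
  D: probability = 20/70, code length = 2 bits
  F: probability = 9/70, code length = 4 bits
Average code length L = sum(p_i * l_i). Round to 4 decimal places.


Weighted contributions p_i * l_i:
  G: (7/70) * 5 = 35/70
  H: (16/70) * 4 = 64/70
  A: (18/70) * 2 = 36/70
  D: (20/70) * 2 = 40/70
  F: (9/70) * 4 = 36/70
Sum = (35 + 64 + 36 + 40 + 36)/70 = 211/70

L = 211/70 = 3.0143 bits/symbol


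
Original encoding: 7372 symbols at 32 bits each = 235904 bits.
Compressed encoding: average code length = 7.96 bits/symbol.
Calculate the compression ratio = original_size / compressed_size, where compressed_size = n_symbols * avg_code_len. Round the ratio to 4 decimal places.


original_size = n_symbols * orig_bits = 7372 * 32 = 235904 bits
compressed_size = n_symbols * avg_code_len = 7372 * 7.96 = 58681.12 bits
ratio = original_size / compressed_size = 235904 / 58681.12 = 4.0201

Compression ratio = 4.0201


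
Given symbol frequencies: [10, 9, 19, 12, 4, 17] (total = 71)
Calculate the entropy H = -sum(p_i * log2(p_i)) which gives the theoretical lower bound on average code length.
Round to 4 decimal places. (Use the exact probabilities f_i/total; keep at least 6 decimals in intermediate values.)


Per-symbol terms -p_i * log2(p_i) with p_i = f_i/71:
  p = 10/71 = 0.140845: log2(p) = -2.827819, -p*log2(p) = 0.398284
  p = 9/71 = 0.126761: log2(p) = -2.979822, -p*log2(p) = 0.377724
  p = 19/71 = 0.267606: log2(p) = -1.901820, -p*log2(p) = 0.508938
  p = 12/71 = 0.169014: log2(p) = -2.564785, -p*log2(p) = 0.433485
  p = 4/71 = 0.056338: log2(p) = -4.149747, -p*log2(p) = 0.233789
  p = 17/71 = 0.239437: log2(p) = -2.062284, -p*log2(p) = 0.493786
H = 0.398284 + 0.377724 + 0.508938 + 0.433485 + 0.233789 + 0.493786 = 2.446006

H = 2.446 bits/symbol


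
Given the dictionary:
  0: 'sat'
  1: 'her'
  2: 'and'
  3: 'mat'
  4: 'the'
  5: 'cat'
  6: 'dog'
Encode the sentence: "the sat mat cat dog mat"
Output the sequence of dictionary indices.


Look up each word in the dictionary:
  'the' -> 4
  'sat' -> 0
  'mat' -> 3
  'cat' -> 5
  'dog' -> 6
  'mat' -> 3

Encoded: [4, 0, 3, 5, 6, 3]


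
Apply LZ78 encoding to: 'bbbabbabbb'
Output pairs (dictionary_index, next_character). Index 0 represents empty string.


LZ78 encoding steps:
Dictionary: {0: ''}
Step 1: w='' (idx 0), next='b' -> output (0, 'b'), add 'b' as idx 1
Step 2: w='b' (idx 1), next='b' -> output (1, 'b'), add 'bb' as idx 2
Step 3: w='' (idx 0), next='a' -> output (0, 'a'), add 'a' as idx 3
Step 4: w='bb' (idx 2), next='a' -> output (2, 'a'), add 'bba' as idx 4
Step 5: w='bb' (idx 2), next='b' -> output (2, 'b'), add 'bbb' as idx 5


Encoded: [(0, 'b'), (1, 'b'), (0, 'a'), (2, 'a'), (2, 'b')]


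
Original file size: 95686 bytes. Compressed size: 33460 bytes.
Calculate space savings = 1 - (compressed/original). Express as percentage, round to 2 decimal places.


ratio = compressed/original = 33460/95686 = 0.349685
savings = 1 - ratio = 1 - 0.349685 = 0.650315
as a percentage: 0.650315 * 100 = 65.03%

Space savings = 1 - 33460/95686 = 65.03%


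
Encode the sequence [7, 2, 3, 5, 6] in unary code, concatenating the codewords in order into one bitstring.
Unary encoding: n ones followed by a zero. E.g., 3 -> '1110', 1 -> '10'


Encode each number as n ones followed by a terminating 0:
  7 -> 11111110 (8 bits)
  2 -> 110 (3 bits)
  3 -> 1110 (4 bits)
  5 -> 111110 (6 bits)
  6 -> 1111110 (7 bits)
Total length = 8 + 3 + 4 + 6 + 7 = 28 bits.

Unary([7, 2, 3, 5, 6]) = 1111111011011101111101111110 (28 bits)


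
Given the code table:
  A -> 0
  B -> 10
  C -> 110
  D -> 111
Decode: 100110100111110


Decoding:
10 -> B
0 -> A
110 -> C
10 -> B
0 -> A
111 -> D
110 -> C


Result: BACBADC


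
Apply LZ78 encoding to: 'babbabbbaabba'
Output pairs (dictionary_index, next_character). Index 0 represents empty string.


LZ78 encoding steps:
Dictionary: {0: ''}
Step 1: w='' (idx 0), next='b' -> output (0, 'b'), add 'b' as idx 1
Step 2: w='' (idx 0), next='a' -> output (0, 'a'), add 'a' as idx 2
Step 3: w='b' (idx 1), next='b' -> output (1, 'b'), add 'bb' as idx 3
Step 4: w='a' (idx 2), next='b' -> output (2, 'b'), add 'ab' as idx 4
Step 5: w='bb' (idx 3), next='a' -> output (3, 'a'), add 'bba' as idx 5
Step 6: w='ab' (idx 4), next='b' -> output (4, 'b'), add 'abb' as idx 6
Step 7: w='a' (idx 2), end of input -> output (2, '')


Encoded: [(0, 'b'), (0, 'a'), (1, 'b'), (2, 'b'), (3, 'a'), (4, 'b'), (2, '')]


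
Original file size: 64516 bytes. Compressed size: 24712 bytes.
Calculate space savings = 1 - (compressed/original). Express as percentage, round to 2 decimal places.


ratio = compressed/original = 24712/64516 = 0.383037
savings = 1 - ratio = 1 - 0.383037 = 0.616963
as a percentage: 0.616963 * 100 = 61.7%

Space savings = 1 - 24712/64516 = 61.7%


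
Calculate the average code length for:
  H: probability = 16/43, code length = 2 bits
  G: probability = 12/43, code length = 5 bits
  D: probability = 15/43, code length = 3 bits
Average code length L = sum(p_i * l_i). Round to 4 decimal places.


Weighted contributions p_i * l_i:
  H: (16/43) * 2 = 32/43
  G: (12/43) * 5 = 60/43
  D: (15/43) * 3 = 45/43
Sum = (32 + 60 + 45)/43 = 137/43

L = 137/43 = 3.1860 bits/symbol


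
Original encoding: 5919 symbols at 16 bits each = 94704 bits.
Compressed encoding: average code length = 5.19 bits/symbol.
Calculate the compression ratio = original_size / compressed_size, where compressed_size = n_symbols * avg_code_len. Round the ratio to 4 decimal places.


original_size = n_symbols * orig_bits = 5919 * 16 = 94704 bits
compressed_size = n_symbols * avg_code_len = 5919 * 5.19 = 30719.61 bits
ratio = original_size / compressed_size = 94704 / 30719.61 = 3.0829

Compression ratio = 3.0829


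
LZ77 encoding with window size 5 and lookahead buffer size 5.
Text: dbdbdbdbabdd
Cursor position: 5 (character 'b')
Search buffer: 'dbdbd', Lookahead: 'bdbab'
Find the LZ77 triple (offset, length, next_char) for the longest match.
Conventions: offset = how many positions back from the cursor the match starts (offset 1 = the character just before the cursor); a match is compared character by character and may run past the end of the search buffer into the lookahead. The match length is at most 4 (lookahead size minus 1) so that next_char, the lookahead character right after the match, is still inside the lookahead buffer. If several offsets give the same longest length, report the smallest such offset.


Try each offset into the search buffer:
  offset=1 (pos 4, char 'd'): match length 0
  offset=2 (pos 3, char 'b'): match length 3
  offset=3 (pos 2, char 'd'): match length 0
  offset=4 (pos 1, char 'b'): match length 3
  offset=5 (pos 0, char 'd'): match length 0
Longest match has length 3, found at offsets 2, 4; take the smallest, offset 2.
next_char = character at position 5 + 3 = 8 -> 'a'

Best match: offset=2, length=3 (matching 'bdb' starting at position 3)
LZ77 triple: (2, 3, 'a')


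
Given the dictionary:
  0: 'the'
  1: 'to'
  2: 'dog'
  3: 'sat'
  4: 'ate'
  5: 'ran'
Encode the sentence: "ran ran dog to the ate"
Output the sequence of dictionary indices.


Look up each word in the dictionary:
  'ran' -> 5
  'ran' -> 5
  'dog' -> 2
  'to' -> 1
  'the' -> 0
  'ate' -> 4

Encoded: [5, 5, 2, 1, 0, 4]


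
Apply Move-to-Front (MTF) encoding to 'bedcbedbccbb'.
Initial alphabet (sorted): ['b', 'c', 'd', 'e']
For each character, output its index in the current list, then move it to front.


MTF encoding:
'b': index 0 in ['b', 'c', 'd', 'e'] -> ['b', 'c', 'd', 'e']
'e': index 3 in ['b', 'c', 'd', 'e'] -> ['e', 'b', 'c', 'd']
'd': index 3 in ['e', 'b', 'c', 'd'] -> ['d', 'e', 'b', 'c']
'c': index 3 in ['d', 'e', 'b', 'c'] -> ['c', 'd', 'e', 'b']
'b': index 3 in ['c', 'd', 'e', 'b'] -> ['b', 'c', 'd', 'e']
'e': index 3 in ['b', 'c', 'd', 'e'] -> ['e', 'b', 'c', 'd']
'd': index 3 in ['e', 'b', 'c', 'd'] -> ['d', 'e', 'b', 'c']
'b': index 2 in ['d', 'e', 'b', 'c'] -> ['b', 'd', 'e', 'c']
'c': index 3 in ['b', 'd', 'e', 'c'] -> ['c', 'b', 'd', 'e']
'c': index 0 in ['c', 'b', 'd', 'e'] -> ['c', 'b', 'd', 'e']
'b': index 1 in ['c', 'b', 'd', 'e'] -> ['b', 'c', 'd', 'e']
'b': index 0 in ['b', 'c', 'd', 'e'] -> ['b', 'c', 'd', 'e']


Output: [0, 3, 3, 3, 3, 3, 3, 2, 3, 0, 1, 0]


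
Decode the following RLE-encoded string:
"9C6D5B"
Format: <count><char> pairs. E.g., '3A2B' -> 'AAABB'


Expanding each <count><char> pair:
  9C -> 'CCCCCCCCC'
  6D -> 'DDDDDD'
  5B -> 'BBBBB'

Decoded = CCCCCCCCCDDDDDDBBBBB


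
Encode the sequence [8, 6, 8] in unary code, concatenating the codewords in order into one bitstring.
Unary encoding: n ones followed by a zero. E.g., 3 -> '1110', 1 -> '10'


Encode each number as n ones followed by a terminating 0:
  8 -> 111111110 (9 bits)
  6 -> 1111110 (7 bits)
  8 -> 111111110 (9 bits)
Total length = 9 + 7 + 9 = 25 bits.

Unary([8, 6, 8]) = 1111111101111110111111110 (25 bits)


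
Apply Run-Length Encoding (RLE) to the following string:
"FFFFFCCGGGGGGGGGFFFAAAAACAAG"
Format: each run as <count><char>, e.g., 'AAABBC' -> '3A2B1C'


Scanning runs left to right:
  i=0: run of 'F' x 5 -> '5F'
  i=5: run of 'C' x 2 -> '2C'
  i=7: run of 'G' x 9 -> '9G'
  i=16: run of 'F' x 3 -> '3F'
  i=19: run of 'A' x 5 -> '5A'
  i=24: run of 'C' x 1 -> '1C'
  i=25: run of 'A' x 2 -> '2A'
  i=27: run of 'G' x 1 -> '1G'

RLE = 5F2C9G3F5A1C2A1G


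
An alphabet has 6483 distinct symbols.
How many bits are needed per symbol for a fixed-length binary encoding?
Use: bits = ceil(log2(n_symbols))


log2(6483) = 12.6624
Bracket: 2^12 = 4096 < 6483 <= 2^13 = 8192
So ceil(log2(6483)) = 13

bits = ceil(log2(6483)) = ceil(12.6624) = 13 bits


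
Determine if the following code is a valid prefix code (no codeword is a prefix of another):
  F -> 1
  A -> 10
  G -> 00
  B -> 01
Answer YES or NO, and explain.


Checking each pair (does one codeword prefix another?):
  F='1' vs A='10': prefix -- VIOLATION

NO -- this is NOT a valid prefix code. F (1) is a prefix of A (10).


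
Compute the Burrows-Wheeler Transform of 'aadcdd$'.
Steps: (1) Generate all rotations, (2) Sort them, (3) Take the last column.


Rotations (sorted):
  0: $aadcdd -> last char: d
  1: aadcdd$ -> last char: $
  2: adcdd$a -> last char: a
  3: cdd$aad -> last char: d
  4: d$aadcd -> last char: d
  5: dcdd$aa -> last char: a
  6: dd$aadc -> last char: c


BWT = d$addac


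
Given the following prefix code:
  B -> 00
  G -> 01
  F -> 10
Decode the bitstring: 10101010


Decoding step by step:
Bits 10 -> F
Bits 10 -> F
Bits 10 -> F
Bits 10 -> F


Decoded message: FFFF


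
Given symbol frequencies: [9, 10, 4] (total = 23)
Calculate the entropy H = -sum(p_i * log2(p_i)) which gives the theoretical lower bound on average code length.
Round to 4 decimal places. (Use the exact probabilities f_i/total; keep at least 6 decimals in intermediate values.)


Per-symbol terms -p_i * log2(p_i) with p_i = f_i/23:
  p = 9/23 = 0.391304: log2(p) = -1.353637, -p*log2(p) = 0.529684
  p = 10/23 = 0.434783: log2(p) = -1.201634, -p*log2(p) = 0.522450
  p = 4/23 = 0.173913: log2(p) = -2.523562, -p*log2(p) = 0.438880
H = 0.529684 + 0.522450 + 0.438880 = 1.491014

H = 1.491 bits/symbol


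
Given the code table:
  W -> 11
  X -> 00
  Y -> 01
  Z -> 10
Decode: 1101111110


Decoding:
11 -> W
01 -> Y
11 -> W
11 -> W
10 -> Z


Result: WYWWZ


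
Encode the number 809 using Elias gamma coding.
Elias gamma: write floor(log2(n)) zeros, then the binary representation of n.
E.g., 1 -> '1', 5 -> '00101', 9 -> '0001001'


num_bits = floor(log2(809)) + 1 = 10
leading_zeros = num_bits - 1 = 9
binary(809) = 1100101001

Elias gamma(809) = '000000000' + '1100101001' = 0000000001100101001 (19 bits)


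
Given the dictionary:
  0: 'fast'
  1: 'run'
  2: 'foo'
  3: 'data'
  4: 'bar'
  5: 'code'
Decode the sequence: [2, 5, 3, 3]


Look up each index in the dictionary:
  2 -> 'foo'
  5 -> 'code'
  3 -> 'data'
  3 -> 'data'

Decoded: "foo code data data"


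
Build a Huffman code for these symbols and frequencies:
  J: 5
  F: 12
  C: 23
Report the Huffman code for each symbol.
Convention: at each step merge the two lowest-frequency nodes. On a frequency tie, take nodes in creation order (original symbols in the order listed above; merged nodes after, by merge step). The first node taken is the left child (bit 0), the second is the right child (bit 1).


Huffman tree construction:
Step 1: Merge J(5) + F(12) = 17
Step 2: Merge (J+F)(17) + C(23) = 40
Read each symbol's code off the tree from the root (left child = 0, right child = 1).

Codes:
  J: 00 (length 2)
  F: 01 (length 2)
  C: 1 (length 1)
Average code length: 57/40 = 1.4250 bits/symbol


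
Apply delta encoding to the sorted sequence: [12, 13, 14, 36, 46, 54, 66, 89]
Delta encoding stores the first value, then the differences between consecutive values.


First value: 12
Deltas:
  13 - 12 = 1
  14 - 13 = 1
  36 - 14 = 22
  46 - 36 = 10
  54 - 46 = 8
  66 - 54 = 12
  89 - 66 = 23


Delta encoded: [12, 1, 1, 22, 10, 8, 12, 23]


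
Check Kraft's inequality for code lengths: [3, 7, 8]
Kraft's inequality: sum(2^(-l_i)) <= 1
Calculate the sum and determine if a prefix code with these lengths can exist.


Sum = 2^(-3) + 2^(-7) + 2^(-8)
    = 0.125 + 0.0078125 + 0.00390625
    = 35/256 = 0.13671875
Since 0.13671875 <= 1, Kraft's inequality IS satisfied.
A prefix code with these lengths CAN exist.

Kraft sum = 0.13671875. Satisfied.


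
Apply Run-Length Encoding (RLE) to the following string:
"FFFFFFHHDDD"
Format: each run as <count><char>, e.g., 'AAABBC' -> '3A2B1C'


Scanning runs left to right:
  i=0: run of 'F' x 6 -> '6F'
  i=6: run of 'H' x 2 -> '2H'
  i=8: run of 'D' x 3 -> '3D'

RLE = 6F2H3D


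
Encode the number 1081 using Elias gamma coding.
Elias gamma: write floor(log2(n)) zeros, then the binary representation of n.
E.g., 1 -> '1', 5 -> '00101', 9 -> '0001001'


num_bits = floor(log2(1081)) + 1 = 11
leading_zeros = num_bits - 1 = 10
binary(1081) = 10000111001

Elias gamma(1081) = '0000000000' + '10000111001' = 000000000010000111001 (21 bits)


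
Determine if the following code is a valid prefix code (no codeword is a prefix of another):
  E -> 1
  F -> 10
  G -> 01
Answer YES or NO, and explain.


Checking each pair (does one codeword prefix another?):
  E='1' vs F='10': prefix -- VIOLATION

NO -- this is NOT a valid prefix code. E (1) is a prefix of F (10).


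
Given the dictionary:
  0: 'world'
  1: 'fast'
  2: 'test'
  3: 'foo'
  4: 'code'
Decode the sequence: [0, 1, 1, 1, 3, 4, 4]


Look up each index in the dictionary:
  0 -> 'world'
  1 -> 'fast'
  1 -> 'fast'
  1 -> 'fast'
  3 -> 'foo'
  4 -> 'code'
  4 -> 'code'

Decoded: "world fast fast fast foo code code"


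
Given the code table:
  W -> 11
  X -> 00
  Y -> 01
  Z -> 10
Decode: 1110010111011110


Decoding:
11 -> W
10 -> Z
01 -> Y
01 -> Y
11 -> W
01 -> Y
11 -> W
10 -> Z


Result: WZYYWYWZ


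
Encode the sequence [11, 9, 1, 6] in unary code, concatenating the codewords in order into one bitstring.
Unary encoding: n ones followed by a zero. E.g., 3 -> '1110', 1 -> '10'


Encode each number as n ones followed by a terminating 0:
  11 -> 111111111110 (12 bits)
  9 -> 1111111110 (10 bits)
  1 -> 10 (2 bits)
  6 -> 1111110 (7 bits)
Total length = 12 + 10 + 2 + 7 = 31 bits.

Unary([11, 9, 1, 6]) = 1111111111101111111110101111110 (31 bits)


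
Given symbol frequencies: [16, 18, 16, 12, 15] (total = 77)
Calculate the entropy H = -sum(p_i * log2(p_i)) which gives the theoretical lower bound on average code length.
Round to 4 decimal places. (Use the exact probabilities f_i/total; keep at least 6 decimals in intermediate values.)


Per-symbol terms -p_i * log2(p_i) with p_i = f_i/77:
  p = 16/77 = 0.207792: log2(p) = -2.266787, -p*log2(p) = 0.471021
  p = 18/77 = 0.233766: log2(p) = -2.096862, -p*log2(p) = 0.490175
  p = 16/77 = 0.207792: log2(p) = -2.266787, -p*log2(p) = 0.471021
  p = 12/77 = 0.155844: log2(p) = -2.681824, -p*log2(p) = 0.417947
  p = 15/77 = 0.194805: log2(p) = -2.359896, -p*log2(p) = 0.459720
H = 0.471021 + 0.490175 + 0.471021 + 0.417947 + 0.459720 = 2.309884

H = 2.3099 bits/symbol


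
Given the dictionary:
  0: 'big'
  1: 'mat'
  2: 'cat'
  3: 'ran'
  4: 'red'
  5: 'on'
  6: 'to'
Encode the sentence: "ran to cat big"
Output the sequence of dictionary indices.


Look up each word in the dictionary:
  'ran' -> 3
  'to' -> 6
  'cat' -> 2
  'big' -> 0

Encoded: [3, 6, 2, 0]


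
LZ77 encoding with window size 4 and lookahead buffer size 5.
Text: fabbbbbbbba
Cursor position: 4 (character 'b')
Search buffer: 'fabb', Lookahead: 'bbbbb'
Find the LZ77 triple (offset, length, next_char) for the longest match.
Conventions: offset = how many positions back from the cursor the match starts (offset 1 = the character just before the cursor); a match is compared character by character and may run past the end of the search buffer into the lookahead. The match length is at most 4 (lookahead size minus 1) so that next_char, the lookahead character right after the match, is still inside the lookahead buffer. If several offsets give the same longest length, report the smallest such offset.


Try each offset into the search buffer:
  offset=1 (pos 3, char 'b'): match length 4
  offset=2 (pos 2, char 'b'): match length 4
  offset=3 (pos 1, char 'a'): match length 0
  offset=4 (pos 0, char 'f'): match length 0
Longest match has length 4, found at offsets 1, 2; take the smallest, offset 1.
next_char = character at position 4 + 4 = 8 -> 'b'

Best match: offset=1, length=4 (matching 'bbbb' starting at position 3)
LZ77 triple: (1, 4, 'b')


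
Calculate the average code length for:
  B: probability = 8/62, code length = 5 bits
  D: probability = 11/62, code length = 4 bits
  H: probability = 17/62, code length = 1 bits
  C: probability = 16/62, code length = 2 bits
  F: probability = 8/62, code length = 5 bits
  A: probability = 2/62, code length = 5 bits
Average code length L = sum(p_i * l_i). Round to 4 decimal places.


Weighted contributions p_i * l_i:
  B: (8/62) * 5 = 40/62
  D: (11/62) * 4 = 44/62
  H: (17/62) * 1 = 17/62
  C: (16/62) * 2 = 32/62
  F: (8/62) * 5 = 40/62
  A: (2/62) * 5 = 10/62
Sum = (40 + 44 + 17 + 32 + 40 + 10)/62 = 183/62

L = 183/62 = 2.9516 bits/symbol


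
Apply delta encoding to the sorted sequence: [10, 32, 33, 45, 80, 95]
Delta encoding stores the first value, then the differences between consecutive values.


First value: 10
Deltas:
  32 - 10 = 22
  33 - 32 = 1
  45 - 33 = 12
  80 - 45 = 35
  95 - 80 = 15


Delta encoded: [10, 22, 1, 12, 35, 15]


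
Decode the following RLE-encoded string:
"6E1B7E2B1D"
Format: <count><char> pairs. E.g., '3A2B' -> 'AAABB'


Expanding each <count><char> pair:
  6E -> 'EEEEEE'
  1B -> 'B'
  7E -> 'EEEEEEE'
  2B -> 'BB'
  1D -> 'D'

Decoded = EEEEEEBEEEEEEEBBD


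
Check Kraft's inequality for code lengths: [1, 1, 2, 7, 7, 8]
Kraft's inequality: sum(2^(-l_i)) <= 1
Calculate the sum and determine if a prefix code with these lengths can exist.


Sum = 2^(-1) + 2^(-1) + 2^(-2) + 2^(-7) + 2^(-7) + 2^(-8)
    = 0.5 + 0.5 + 0.25 + 0.0078125 + 0.0078125 + 0.00390625
    = 325/256 = 1.26953125
Since 1.26953125 > 1, Kraft's inequality is NOT satisfied.
A prefix code with these lengths CANNOT exist.

Kraft sum = 1.26953125. Not satisfied.


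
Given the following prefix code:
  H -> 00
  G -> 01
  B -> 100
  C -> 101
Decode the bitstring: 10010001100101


Decoding step by step:
Bits 100 -> B
Bits 100 -> B
Bits 01 -> G
Bits 100 -> B
Bits 101 -> C


Decoded message: BBGBC


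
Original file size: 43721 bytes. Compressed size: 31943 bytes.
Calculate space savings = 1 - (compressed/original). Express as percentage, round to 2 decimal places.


ratio = compressed/original = 31943/43721 = 0.73061
savings = 1 - ratio = 1 - 0.73061 = 0.26939
as a percentage: 0.26939 * 100 = 26.94%

Space savings = 1 - 31943/43721 = 26.94%


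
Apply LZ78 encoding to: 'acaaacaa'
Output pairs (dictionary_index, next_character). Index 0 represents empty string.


LZ78 encoding steps:
Dictionary: {0: ''}
Step 1: w='' (idx 0), next='a' -> output (0, 'a'), add 'a' as idx 1
Step 2: w='' (idx 0), next='c' -> output (0, 'c'), add 'c' as idx 2
Step 3: w='a' (idx 1), next='a' -> output (1, 'a'), add 'aa' as idx 3
Step 4: w='a' (idx 1), next='c' -> output (1, 'c'), add 'ac' as idx 4
Step 5: w='aa' (idx 3), end of input -> output (3, '')


Encoded: [(0, 'a'), (0, 'c'), (1, 'a'), (1, 'c'), (3, '')]


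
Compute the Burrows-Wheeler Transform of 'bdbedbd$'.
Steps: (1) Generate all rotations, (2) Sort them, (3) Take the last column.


Rotations (sorted):
  0: $bdbedbd -> last char: d
  1: bd$bdbed -> last char: d
  2: bdbedbd$ -> last char: $
  3: bedbd$bd -> last char: d
  4: d$bdbedb -> last char: b
  5: dbd$bdbe -> last char: e
  6: dbedbd$b -> last char: b
  7: edbd$bdb -> last char: b


BWT = dd$dbebb


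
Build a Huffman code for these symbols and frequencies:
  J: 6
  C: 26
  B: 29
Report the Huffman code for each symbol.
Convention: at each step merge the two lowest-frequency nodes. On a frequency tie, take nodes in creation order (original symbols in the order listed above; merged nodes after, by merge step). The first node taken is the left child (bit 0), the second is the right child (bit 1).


Huffman tree construction:
Step 1: Merge J(6) + C(26) = 32
Step 2: Merge B(29) + (J+C)(32) = 61
Read each symbol's code off the tree from the root (left child = 0, right child = 1).

Codes:
  J: 10 (length 2)
  C: 11 (length 2)
  B: 0 (length 1)
Average code length: 93/61 = 1.5246 bits/symbol


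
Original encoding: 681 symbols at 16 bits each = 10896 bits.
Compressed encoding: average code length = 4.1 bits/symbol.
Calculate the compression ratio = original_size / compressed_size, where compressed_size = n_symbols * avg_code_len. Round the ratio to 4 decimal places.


original_size = n_symbols * orig_bits = 681 * 16 = 10896 bits
compressed_size = n_symbols * avg_code_len = 681 * 4.1 = 2792.1 bits
ratio = original_size / compressed_size = 10896 / 2792.1 = 3.9024

Compression ratio = 3.9024


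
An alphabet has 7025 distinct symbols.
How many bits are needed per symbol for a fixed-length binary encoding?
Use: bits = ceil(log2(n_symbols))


log2(7025) = 12.7783
Bracket: 2^12 = 4096 < 7025 <= 2^13 = 8192
So ceil(log2(7025)) = 13

bits = ceil(log2(7025)) = ceil(12.7783) = 13 bits


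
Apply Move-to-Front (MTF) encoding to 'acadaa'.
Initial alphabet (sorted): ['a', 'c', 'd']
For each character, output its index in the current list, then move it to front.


MTF encoding:
'a': index 0 in ['a', 'c', 'd'] -> ['a', 'c', 'd']
'c': index 1 in ['a', 'c', 'd'] -> ['c', 'a', 'd']
'a': index 1 in ['c', 'a', 'd'] -> ['a', 'c', 'd']
'd': index 2 in ['a', 'c', 'd'] -> ['d', 'a', 'c']
'a': index 1 in ['d', 'a', 'c'] -> ['a', 'd', 'c']
'a': index 0 in ['a', 'd', 'c'] -> ['a', 'd', 'c']


Output: [0, 1, 1, 2, 1, 0]


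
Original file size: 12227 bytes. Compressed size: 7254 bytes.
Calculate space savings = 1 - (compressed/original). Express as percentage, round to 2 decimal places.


ratio = compressed/original = 7254/12227 = 0.593277
savings = 1 - ratio = 1 - 0.593277 = 0.406723
as a percentage: 0.406723 * 100 = 40.67%

Space savings = 1 - 7254/12227 = 40.67%


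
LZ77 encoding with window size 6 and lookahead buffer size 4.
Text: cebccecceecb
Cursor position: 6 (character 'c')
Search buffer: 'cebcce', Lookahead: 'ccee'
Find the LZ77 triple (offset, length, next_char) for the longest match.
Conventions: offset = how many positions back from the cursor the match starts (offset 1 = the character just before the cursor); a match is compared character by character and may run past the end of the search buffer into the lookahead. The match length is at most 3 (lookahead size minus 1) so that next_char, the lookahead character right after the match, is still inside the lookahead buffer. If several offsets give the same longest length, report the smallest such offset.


Try each offset into the search buffer:
  offset=1 (pos 5, char 'e'): match length 0
  offset=2 (pos 4, char 'c'): match length 1
  offset=3 (pos 3, char 'c'): match length 3
  offset=4 (pos 2, char 'b'): match length 0
  offset=5 (pos 1, char 'e'): match length 0
  offset=6 (pos 0, char 'c'): match length 1
Longest match has length 3 at offset 3.
next_char = character at position 6 + 3 = 9 -> 'e'

Best match: offset=3, length=3 (matching 'cce' starting at position 3)
LZ77 triple: (3, 3, 'e')


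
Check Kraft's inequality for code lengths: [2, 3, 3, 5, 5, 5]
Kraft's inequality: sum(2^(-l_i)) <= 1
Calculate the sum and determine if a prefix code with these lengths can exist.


Sum = 2^(-2) + 2^(-3) + 2^(-3) + 2^(-5) + 2^(-5) + 2^(-5)
    = 0.25 + 0.125 + 0.125 + 0.03125 + 0.03125 + 0.03125
    = 19/32 = 0.59375
Since 0.59375 <= 1, Kraft's inequality IS satisfied.
A prefix code with these lengths CAN exist.

Kraft sum = 0.59375. Satisfied.


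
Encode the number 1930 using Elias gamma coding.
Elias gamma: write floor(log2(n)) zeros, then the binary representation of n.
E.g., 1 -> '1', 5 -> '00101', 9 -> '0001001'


num_bits = floor(log2(1930)) + 1 = 11
leading_zeros = num_bits - 1 = 10
binary(1930) = 11110001010

Elias gamma(1930) = '0000000000' + '11110001010' = 000000000011110001010 (21 bits)


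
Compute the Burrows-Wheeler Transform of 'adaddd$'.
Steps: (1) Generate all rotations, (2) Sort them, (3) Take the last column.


Rotations (sorted):
  0: $adaddd -> last char: d
  1: adaddd$ -> last char: $
  2: addd$ad -> last char: d
  3: d$adadd -> last char: d
  4: daddd$a -> last char: a
  5: dd$adad -> last char: d
  6: ddd$ada -> last char: a


BWT = d$ddada
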